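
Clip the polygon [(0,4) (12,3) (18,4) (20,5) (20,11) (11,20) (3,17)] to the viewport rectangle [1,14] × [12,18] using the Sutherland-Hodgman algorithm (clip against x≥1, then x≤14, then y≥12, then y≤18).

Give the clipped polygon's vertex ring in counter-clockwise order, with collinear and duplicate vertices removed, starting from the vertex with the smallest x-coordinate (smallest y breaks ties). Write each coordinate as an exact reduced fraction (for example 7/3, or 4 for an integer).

Clipped polygon: [(24/13,12) (14,12) (14,17) (13,18) (17/3,18) (3,17)]

1. After x ≥ 1: [(1,25/3) (1,47/12) (12,3) (18,4) (20,5) (20,11) (11,20) (3,17)]
2. After x ≤ 14: [(1,25/3) (1,47/12) (12,3) (14,10/3) (14,17) (11,20) (3,17)]
3. After y ≥ 12: [(24/13,12) (14,12) (14,17) (11,20) (3,17)]
4. After y ≤ 18: [(24/13,12) (14,12) (14,17) (13,18) (17/3,18) (3,17)]
5. Canonical ring: [(24/13,12) (14,12) (14,17) (13,18) (17/3,18) (3,17)]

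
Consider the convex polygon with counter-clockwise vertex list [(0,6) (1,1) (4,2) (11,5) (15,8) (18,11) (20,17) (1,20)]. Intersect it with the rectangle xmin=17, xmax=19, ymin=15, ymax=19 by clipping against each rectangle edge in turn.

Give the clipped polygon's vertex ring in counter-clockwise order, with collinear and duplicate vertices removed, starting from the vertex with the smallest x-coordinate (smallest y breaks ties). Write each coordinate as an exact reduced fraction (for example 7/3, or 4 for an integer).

Clipped polygon: [(17,15) (19,15) (19,326/19) (17,332/19)]

1. After x ≥ 17: [(17,10) (18,11) (20,17) (17,332/19)]
2. After x ≤ 19: [(17,10) (18,11) (19,14) (19,326/19) (17,332/19)]
3. After y ≥ 15: [(17,15) (19,15) (19,326/19) (17,332/19)]
4. After y ≤ 19: [(17,15) (19,15) (19,326/19) (17,332/19)]
5. Canonical ring: [(17,15) (19,15) (19,326/19) (17,332/19)]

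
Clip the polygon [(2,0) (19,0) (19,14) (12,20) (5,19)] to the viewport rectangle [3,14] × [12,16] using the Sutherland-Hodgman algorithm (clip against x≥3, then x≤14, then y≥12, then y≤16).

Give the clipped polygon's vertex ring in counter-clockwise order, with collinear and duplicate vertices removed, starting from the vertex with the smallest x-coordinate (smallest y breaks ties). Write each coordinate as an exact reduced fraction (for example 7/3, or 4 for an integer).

1. After x ≥ 3: [(3,19/3) (3,0) (19,0) (19,14) (12,20) (5,19)]
2. After x ≤ 14: [(3,19/3) (3,0) (14,0) (14,128/7) (12,20) (5,19)]
3. After y ≥ 12: [(74/19,12) (14,12) (14,128/7) (12,20) (5,19)]
4. After y ≤ 16: [(86/19,16) (74/19,12) (14,12) (14,16)]
5. Canonical ring: [(74/19,12) (14,12) (14,16) (86/19,16)]

Clipped polygon: [(74/19,12) (14,12) (14,16) (86/19,16)]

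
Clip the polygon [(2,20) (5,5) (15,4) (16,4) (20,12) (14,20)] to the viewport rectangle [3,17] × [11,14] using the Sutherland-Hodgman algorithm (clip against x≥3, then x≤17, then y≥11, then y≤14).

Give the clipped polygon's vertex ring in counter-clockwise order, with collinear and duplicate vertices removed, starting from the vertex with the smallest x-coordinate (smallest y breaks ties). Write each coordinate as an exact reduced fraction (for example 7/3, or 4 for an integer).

Clipped polygon: [(16/5,14) (19/5,11) (17,11) (17,14)]

1. After x ≥ 3: [(3,20) (3,15) (5,5) (15,4) (16,4) (20,12) (14,20)]
2. After x ≤ 17: [(3,20) (3,15) (5,5) (15,4) (16,4) (17,6) (17,16) (14,20)]
3. After y ≥ 11: [(3,20) (3,15) (19/5,11) (17,11) (17,16) (14,20)]
4. After y ≤ 14: [(16/5,14) (19/5,11) (17,11) (17,14)]
5. Canonical ring: [(16/5,14) (19/5,11) (17,11) (17,14)]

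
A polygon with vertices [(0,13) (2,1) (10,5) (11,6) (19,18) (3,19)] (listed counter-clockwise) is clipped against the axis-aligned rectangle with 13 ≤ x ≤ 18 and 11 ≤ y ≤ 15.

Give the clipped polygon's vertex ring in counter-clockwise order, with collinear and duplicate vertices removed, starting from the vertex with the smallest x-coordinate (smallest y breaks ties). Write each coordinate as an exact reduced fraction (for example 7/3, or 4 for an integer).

Clipped polygon: [(13,11) (43/3,11) (17,15) (13,15)]

1. After x ≥ 13: [(13,9) (19,18) (13,147/8)]
2. After x ≤ 18: [(13,9) (18,33/2) (18,289/16) (13,147/8)]
3. After y ≥ 11: [(13,11) (43/3,11) (18,33/2) (18,289/16) (13,147/8)]
4. After y ≤ 15: [(13,15) (13,11) (43/3,11) (17,15)]
5. Canonical ring: [(13,11) (43/3,11) (17,15) (13,15)]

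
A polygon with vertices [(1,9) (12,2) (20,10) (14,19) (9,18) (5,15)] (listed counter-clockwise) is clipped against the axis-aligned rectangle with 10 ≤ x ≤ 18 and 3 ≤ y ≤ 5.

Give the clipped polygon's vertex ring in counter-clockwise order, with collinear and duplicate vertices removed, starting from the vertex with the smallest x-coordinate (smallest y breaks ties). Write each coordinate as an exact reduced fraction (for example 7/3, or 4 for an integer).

Clipped polygon: [(10,36/11) (73/7,3) (13,3) (15,5) (10,5)]

1. After x ≥ 10: [(10,36/11) (12,2) (20,10) (14,19) (10,91/5)]
2. After x ≤ 18: [(10,36/11) (12,2) (18,8) (18,13) (14,19) (10,91/5)]
3. After y ≥ 3: [(10,36/11) (73/7,3) (13,3) (18,8) (18,13) (14,19) (10,91/5)]
4. After y ≤ 5: [(10,5) (10,36/11) (73/7,3) (13,3) (15,5)]
5. Canonical ring: [(10,36/11) (73/7,3) (13,3) (15,5) (10,5)]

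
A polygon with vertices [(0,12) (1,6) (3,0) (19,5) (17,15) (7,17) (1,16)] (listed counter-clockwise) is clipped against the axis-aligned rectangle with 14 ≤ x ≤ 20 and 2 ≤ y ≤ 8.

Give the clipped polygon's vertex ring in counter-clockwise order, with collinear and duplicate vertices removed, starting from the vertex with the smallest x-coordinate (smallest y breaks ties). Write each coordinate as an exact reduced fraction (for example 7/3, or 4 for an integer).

Clipped polygon: [(14,55/16) (19,5) (92/5,8) (14,8)]

1. After x ≥ 14: [(14,55/16) (19,5) (17,15) (14,78/5)]
2. After x ≤ 20: [(14,55/16) (19,5) (17,15) (14,78/5)]
3. After y ≥ 2: [(14,55/16) (19,5) (17,15) (14,78/5)]
4. After y ≤ 8: [(14,8) (14,55/16) (19,5) (92/5,8)]
5. Canonical ring: [(14,55/16) (19,5) (92/5,8) (14,8)]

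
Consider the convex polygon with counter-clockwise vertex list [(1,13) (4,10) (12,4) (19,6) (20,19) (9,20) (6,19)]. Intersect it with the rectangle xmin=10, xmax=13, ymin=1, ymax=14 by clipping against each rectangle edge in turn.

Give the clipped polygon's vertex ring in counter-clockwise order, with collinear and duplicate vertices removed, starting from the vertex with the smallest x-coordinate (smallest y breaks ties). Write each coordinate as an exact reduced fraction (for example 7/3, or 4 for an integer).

Clipped polygon: [(10,11/2) (12,4) (13,30/7) (13,14) (10,14)]

1. After x ≥ 10: [(10,11/2) (12,4) (19,6) (20,19) (10,219/11)]
2. After x ≤ 13: [(10,11/2) (12,4) (13,30/7) (13,216/11) (10,219/11)]
3. After y ≥ 1: [(10,11/2) (12,4) (13,30/7) (13,216/11) (10,219/11)]
4. After y ≤ 14: [(10,14) (10,11/2) (12,4) (13,30/7) (13,14)]
5. Canonical ring: [(10,11/2) (12,4) (13,30/7) (13,14) (10,14)]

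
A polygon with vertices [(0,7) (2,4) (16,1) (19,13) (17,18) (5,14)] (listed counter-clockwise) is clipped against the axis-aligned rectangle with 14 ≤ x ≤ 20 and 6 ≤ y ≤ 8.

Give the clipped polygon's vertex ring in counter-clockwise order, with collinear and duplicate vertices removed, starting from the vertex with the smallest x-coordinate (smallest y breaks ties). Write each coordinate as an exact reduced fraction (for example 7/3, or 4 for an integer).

1. After x ≥ 14: [(14,10/7) (16,1) (19,13) (17,18) (14,17)]
2. After x ≤ 20: [(14,10/7) (16,1) (19,13) (17,18) (14,17)]
3. After y ≥ 6: [(14,6) (69/4,6) (19,13) (17,18) (14,17)]
4. After y ≤ 8: [(14,8) (14,6) (69/4,6) (71/4,8)]
5. Canonical ring: [(14,6) (69/4,6) (71/4,8) (14,8)]

Clipped polygon: [(14,6) (69/4,6) (71/4,8) (14,8)]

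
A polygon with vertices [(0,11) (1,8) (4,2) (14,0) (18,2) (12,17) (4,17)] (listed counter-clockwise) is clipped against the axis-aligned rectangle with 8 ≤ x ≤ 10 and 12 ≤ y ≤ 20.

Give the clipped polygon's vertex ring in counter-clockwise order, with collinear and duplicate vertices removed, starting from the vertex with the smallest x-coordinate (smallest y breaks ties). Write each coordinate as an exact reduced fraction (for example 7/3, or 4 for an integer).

Clipped polygon: [(8,12) (10,12) (10,17) (8,17)]

1. After x ≥ 8: [(8,6/5) (14,0) (18,2) (12,17) (8,17)]
2. After x ≤ 10: [(8,6/5) (10,4/5) (10,17) (8,17)]
3. After y ≥ 12: [(8,12) (10,12) (10,17) (8,17)]
4. After y ≤ 20: [(8,12) (10,12) (10,17) (8,17)]
5. Canonical ring: [(8,12) (10,12) (10,17) (8,17)]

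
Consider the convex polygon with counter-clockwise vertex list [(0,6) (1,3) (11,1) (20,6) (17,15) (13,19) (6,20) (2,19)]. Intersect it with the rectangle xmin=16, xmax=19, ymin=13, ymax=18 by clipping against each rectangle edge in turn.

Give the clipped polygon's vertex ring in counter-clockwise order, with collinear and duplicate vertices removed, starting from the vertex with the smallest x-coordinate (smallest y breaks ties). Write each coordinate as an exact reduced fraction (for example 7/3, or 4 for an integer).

Clipped polygon: [(16,13) (53/3,13) (17,15) (16,16)]

1. After x ≥ 16: [(16,34/9) (20,6) (17,15) (16,16)]
2. After x ≤ 19: [(16,34/9) (19,49/9) (19,9) (17,15) (16,16)]
3. After y ≥ 13: [(16,13) (53/3,13) (17,15) (16,16)]
4. After y ≤ 18: [(16,13) (53/3,13) (17,15) (16,16)]
5. Canonical ring: [(16,13) (53/3,13) (17,15) (16,16)]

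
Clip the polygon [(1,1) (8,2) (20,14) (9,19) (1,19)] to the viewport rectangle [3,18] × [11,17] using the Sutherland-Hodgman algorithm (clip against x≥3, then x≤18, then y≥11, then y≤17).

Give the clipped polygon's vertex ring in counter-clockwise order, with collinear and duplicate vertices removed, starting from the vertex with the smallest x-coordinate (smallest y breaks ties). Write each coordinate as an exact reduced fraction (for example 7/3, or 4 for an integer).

Clipped polygon: [(3,11) (17,11) (18,12) (18,164/11) (67/5,17) (3,17)]

1. After x ≥ 3: [(3,9/7) (8,2) (20,14) (9,19) (3,19)]
2. After x ≤ 18: [(3,9/7) (8,2) (18,12) (18,164/11) (9,19) (3,19)]
3. After y ≥ 11: [(3,11) (17,11) (18,12) (18,164/11) (9,19) (3,19)]
4. After y ≤ 17: [(3,17) (3,11) (17,11) (18,12) (18,164/11) (67/5,17)]
5. Canonical ring: [(3,11) (17,11) (18,12) (18,164/11) (67/5,17) (3,17)]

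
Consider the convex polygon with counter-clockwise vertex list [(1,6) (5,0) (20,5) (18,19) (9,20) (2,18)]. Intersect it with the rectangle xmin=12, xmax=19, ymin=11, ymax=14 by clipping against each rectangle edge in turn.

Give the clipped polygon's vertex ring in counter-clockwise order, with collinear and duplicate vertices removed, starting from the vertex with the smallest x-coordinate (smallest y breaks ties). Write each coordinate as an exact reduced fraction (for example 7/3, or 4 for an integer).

Clipped polygon: [(12,11) (19,11) (19,12) (131/7,14) (12,14)]

1. After x ≥ 12: [(12,7/3) (20,5) (18,19) (12,59/3)]
2. After x ≤ 19: [(12,7/3) (19,14/3) (19,12) (18,19) (12,59/3)]
3. After y ≥ 11: [(12,11) (19,11) (19,12) (18,19) (12,59/3)]
4. After y ≤ 14: [(12,14) (12,11) (19,11) (19,12) (131/7,14)]
5. Canonical ring: [(12,11) (19,11) (19,12) (131/7,14) (12,14)]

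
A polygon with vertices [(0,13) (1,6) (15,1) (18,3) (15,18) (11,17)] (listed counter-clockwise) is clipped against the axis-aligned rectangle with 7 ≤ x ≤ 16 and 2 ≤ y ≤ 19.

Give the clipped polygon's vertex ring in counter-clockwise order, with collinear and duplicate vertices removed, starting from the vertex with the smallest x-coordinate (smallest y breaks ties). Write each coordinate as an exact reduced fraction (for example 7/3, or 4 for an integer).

Clipped polygon: [(7,27/7) (61/5,2) (16,2) (16,13) (15,18) (11,17) (7,171/11)]

1. After x ≥ 7: [(7,171/11) (7,27/7) (15,1) (18,3) (15,18) (11,17)]
2. After x ≤ 16: [(7,171/11) (7,27/7) (15,1) (16,5/3) (16,13) (15,18) (11,17)]
3. After y ≥ 2: [(7,171/11) (7,27/7) (61/5,2) (16,2) (16,13) (15,18) (11,17)]
4. After y ≤ 19: [(7,171/11) (7,27/7) (61/5,2) (16,2) (16,13) (15,18) (11,17)]
5. Canonical ring: [(7,27/7) (61/5,2) (16,2) (16,13) (15,18) (11,17) (7,171/11)]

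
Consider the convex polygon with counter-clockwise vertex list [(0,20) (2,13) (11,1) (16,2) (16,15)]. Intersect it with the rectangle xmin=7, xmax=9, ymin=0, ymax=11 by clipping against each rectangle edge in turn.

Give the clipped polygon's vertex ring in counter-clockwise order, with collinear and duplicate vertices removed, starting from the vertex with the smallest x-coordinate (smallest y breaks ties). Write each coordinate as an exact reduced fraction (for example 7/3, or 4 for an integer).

Clipped polygon: [(7,19/3) (9,11/3) (9,11) (7,11)]

1. After x ≥ 7: [(7,285/16) (7,19/3) (11,1) (16,2) (16,15)]
2. After x ≤ 9: [(9,275/16) (7,285/16) (7,19/3) (9,11/3)]
3. After y ≥ 0: [(9,275/16) (7,285/16) (7,19/3) (9,11/3)]
4. After y ≤ 11: [(9,11) (7,11) (7,19/3) (9,11/3)]
5. Canonical ring: [(7,19/3) (9,11/3) (9,11) (7,11)]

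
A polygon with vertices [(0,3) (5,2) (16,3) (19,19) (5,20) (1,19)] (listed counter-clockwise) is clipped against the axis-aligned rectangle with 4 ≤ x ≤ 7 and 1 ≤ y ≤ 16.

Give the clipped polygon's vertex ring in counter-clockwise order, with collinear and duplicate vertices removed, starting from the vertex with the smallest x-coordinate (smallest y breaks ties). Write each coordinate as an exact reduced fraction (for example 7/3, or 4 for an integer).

1. After x ≥ 4: [(4,11/5) (5,2) (16,3) (19,19) (5,20) (4,79/4)]
2. After x ≤ 7: [(4,11/5) (5,2) (7,24/11) (7,139/7) (5,20) (4,79/4)]
3. After y ≥ 1: [(4,11/5) (5,2) (7,24/11) (7,139/7) (5,20) (4,79/4)]
4. After y ≤ 16: [(4,16) (4,11/5) (5,2) (7,24/11) (7,16)]
5. Canonical ring: [(4,11/5) (5,2) (7,24/11) (7,16) (4,16)]

Clipped polygon: [(4,11/5) (5,2) (7,24/11) (7,16) (4,16)]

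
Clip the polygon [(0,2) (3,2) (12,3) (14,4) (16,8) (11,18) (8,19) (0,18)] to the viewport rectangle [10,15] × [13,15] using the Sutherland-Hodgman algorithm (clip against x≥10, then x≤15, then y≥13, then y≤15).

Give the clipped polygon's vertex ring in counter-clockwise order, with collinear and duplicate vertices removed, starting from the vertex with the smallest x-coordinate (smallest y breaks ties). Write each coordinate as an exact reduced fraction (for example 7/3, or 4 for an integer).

Clipped polygon: [(10,13) (27/2,13) (25/2,15) (10,15)]

1. After x ≥ 10: [(10,25/9) (12,3) (14,4) (16,8) (11,18) (10,55/3)]
2. After x ≤ 15: [(10,25/9) (12,3) (14,4) (15,6) (15,10) (11,18) (10,55/3)]
3. After y ≥ 13: [(10,13) (27/2,13) (11,18) (10,55/3)]
4. After y ≤ 15: [(10,15) (10,13) (27/2,13) (25/2,15)]
5. Canonical ring: [(10,13) (27/2,13) (25/2,15) (10,15)]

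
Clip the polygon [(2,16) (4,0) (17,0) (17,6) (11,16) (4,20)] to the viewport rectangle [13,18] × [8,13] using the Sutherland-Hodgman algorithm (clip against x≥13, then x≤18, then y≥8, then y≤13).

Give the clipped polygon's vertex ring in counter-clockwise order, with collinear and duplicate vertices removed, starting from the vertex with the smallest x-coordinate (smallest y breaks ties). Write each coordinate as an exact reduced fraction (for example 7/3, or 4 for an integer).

Clipped polygon: [(13,8) (79/5,8) (13,38/3)]

1. After x ≥ 13: [(13,0) (17,0) (17,6) (13,38/3)]
2. After x ≤ 18: [(13,0) (17,0) (17,6) (13,38/3)]
3. After y ≥ 8: [(13,8) (79/5,8) (13,38/3)]
4. After y ≤ 13: [(13,8) (79/5,8) (13,38/3)]
5. Canonical ring: [(13,8) (79/5,8) (13,38/3)]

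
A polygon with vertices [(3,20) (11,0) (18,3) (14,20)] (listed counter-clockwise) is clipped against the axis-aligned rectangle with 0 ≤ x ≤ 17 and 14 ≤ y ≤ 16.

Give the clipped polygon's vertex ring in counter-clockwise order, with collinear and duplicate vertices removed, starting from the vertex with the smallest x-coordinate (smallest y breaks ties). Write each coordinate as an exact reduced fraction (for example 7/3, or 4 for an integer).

Clipped polygon: [(23/5,16) (27/5,14) (262/17,14) (254/17,16)]

1. After x ≥ 0: [(3,20) (11,0) (18,3) (14,20)]
2. After x ≤ 17: [(3,20) (11,0) (17,18/7) (17,29/4) (14,20)]
3. After y ≥ 14: [(3,20) (27/5,14) (262/17,14) (14,20)]
4. After y ≤ 16: [(23/5,16) (27/5,14) (262/17,14) (254/17,16)]
5. Canonical ring: [(23/5,16) (27/5,14) (262/17,14) (254/17,16)]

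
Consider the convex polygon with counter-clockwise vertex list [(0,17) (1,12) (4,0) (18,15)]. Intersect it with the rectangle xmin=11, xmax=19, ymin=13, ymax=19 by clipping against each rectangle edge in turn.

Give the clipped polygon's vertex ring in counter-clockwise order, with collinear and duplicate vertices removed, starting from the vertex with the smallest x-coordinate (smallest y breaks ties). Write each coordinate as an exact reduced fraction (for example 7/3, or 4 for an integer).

1. After x ≥ 11: [(11,142/9) (11,15/2) (18,15)]
2. After x ≤ 19: [(11,142/9) (11,15/2) (18,15)]
3. After y ≥ 13: [(11,142/9) (11,13) (242/15,13) (18,15)]
4. After y ≤ 19: [(11,142/9) (11,13) (242/15,13) (18,15)]
5. Canonical ring: [(11,13) (242/15,13) (18,15) (11,142/9)]

Clipped polygon: [(11,13) (242/15,13) (18,15) (11,142/9)]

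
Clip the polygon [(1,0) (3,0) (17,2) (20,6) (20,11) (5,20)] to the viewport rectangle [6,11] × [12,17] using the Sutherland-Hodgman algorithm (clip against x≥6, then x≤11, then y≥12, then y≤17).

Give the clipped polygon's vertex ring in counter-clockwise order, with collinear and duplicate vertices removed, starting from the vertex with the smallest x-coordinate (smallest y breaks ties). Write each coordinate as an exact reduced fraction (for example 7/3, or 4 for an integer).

Clipped polygon: [(6,12) (11,12) (11,82/5) (10,17) (6,17)]

1. After x ≥ 6: [(6,3/7) (17,2) (20,6) (20,11) (6,97/5)]
2. After x ≤ 11: [(6,3/7) (11,8/7) (11,82/5) (6,97/5)]
3. After y ≥ 12: [(6,12) (11,12) (11,82/5) (6,97/5)]
4. After y ≤ 17: [(6,17) (6,12) (11,12) (11,82/5) (10,17)]
5. Canonical ring: [(6,12) (11,12) (11,82/5) (10,17) (6,17)]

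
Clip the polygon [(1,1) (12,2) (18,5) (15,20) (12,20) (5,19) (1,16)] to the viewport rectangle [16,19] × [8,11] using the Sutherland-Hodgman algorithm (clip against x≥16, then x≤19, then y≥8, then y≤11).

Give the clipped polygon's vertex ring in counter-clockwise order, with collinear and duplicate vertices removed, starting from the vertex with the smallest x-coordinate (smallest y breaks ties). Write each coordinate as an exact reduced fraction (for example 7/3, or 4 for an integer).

Clipped polygon: [(16,8) (87/5,8) (84/5,11) (16,11)]

1. After x ≥ 16: [(16,4) (18,5) (16,15)]
2. After x ≤ 19: [(16,4) (18,5) (16,15)]
3. After y ≥ 8: [(16,8) (87/5,8) (16,15)]
4. After y ≤ 11: [(16,11) (16,8) (87/5,8) (84/5,11)]
5. Canonical ring: [(16,8) (87/5,8) (84/5,11) (16,11)]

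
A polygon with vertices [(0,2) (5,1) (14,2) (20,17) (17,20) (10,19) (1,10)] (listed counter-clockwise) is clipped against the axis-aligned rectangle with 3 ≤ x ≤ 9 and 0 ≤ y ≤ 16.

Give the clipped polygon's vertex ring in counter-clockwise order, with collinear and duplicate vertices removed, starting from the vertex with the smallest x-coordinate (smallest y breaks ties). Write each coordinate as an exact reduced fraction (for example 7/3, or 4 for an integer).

Clipped polygon: [(3,7/5) (5,1) (9,13/9) (9,16) (7,16) (3,12)]

1. After x ≥ 3: [(3,7/5) (5,1) (14,2) (20,17) (17,20) (10,19) (3,12)]
2. After x ≤ 9: [(3,7/5) (5,1) (9,13/9) (9,18) (3,12)]
3. After y ≥ 0: [(3,7/5) (5,1) (9,13/9) (9,18) (3,12)]
4. After y ≤ 16: [(3,7/5) (5,1) (9,13/9) (9,16) (7,16) (3,12)]
5. Canonical ring: [(3,7/5) (5,1) (9,13/9) (9,16) (7,16) (3,12)]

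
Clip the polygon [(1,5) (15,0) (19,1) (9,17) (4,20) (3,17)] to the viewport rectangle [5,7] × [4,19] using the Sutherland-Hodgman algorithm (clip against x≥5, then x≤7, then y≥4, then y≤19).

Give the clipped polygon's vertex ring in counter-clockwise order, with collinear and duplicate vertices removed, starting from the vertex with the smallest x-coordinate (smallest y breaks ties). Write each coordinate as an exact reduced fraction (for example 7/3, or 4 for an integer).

1. After x ≥ 5: [(5,25/7) (15,0) (19,1) (9,17) (5,97/5)]
2. After x ≤ 7: [(5,25/7) (7,20/7) (7,91/5) (5,97/5)]
3. After y ≥ 4: [(5,4) (7,4) (7,91/5) (5,97/5)]
4. After y ≤ 19: [(5,19) (5,4) (7,4) (7,91/5) (17/3,19)]
5. Canonical ring: [(5,4) (7,4) (7,91/5) (17/3,19) (5,19)]

Clipped polygon: [(5,4) (7,4) (7,91/5) (17/3,19) (5,19)]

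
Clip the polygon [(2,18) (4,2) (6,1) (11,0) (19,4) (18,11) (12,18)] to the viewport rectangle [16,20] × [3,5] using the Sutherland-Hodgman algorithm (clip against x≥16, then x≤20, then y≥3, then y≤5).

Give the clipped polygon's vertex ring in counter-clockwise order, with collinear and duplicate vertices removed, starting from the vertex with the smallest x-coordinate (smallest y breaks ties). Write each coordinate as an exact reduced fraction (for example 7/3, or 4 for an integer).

Clipped polygon: [(16,3) (17,3) (19,4) (132/7,5) (16,5)]

1. After x ≥ 16: [(16,5/2) (19,4) (18,11) (16,40/3)]
2. After x ≤ 20: [(16,5/2) (19,4) (18,11) (16,40/3)]
3. After y ≥ 3: [(16,3) (17,3) (19,4) (18,11) (16,40/3)]
4. After y ≤ 5: [(16,5) (16,3) (17,3) (19,4) (132/7,5)]
5. Canonical ring: [(16,3) (17,3) (19,4) (132/7,5) (16,5)]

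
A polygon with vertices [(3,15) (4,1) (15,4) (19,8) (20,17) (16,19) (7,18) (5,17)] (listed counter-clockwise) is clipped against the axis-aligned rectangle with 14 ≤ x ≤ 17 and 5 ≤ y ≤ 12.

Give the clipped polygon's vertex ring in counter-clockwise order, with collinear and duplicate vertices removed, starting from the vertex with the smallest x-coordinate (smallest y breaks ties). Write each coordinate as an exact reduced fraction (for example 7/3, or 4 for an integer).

Clipped polygon: [(14,5) (16,5) (17,6) (17,12) (14,12)]

1. After x ≥ 14: [(14,41/11) (15,4) (19,8) (20,17) (16,19) (14,169/9)]
2. After x ≤ 17: [(14,41/11) (15,4) (17,6) (17,37/2) (16,19) (14,169/9)]
3. After y ≥ 5: [(14,5) (16,5) (17,6) (17,37/2) (16,19) (14,169/9)]
4. After y ≤ 12: [(14,12) (14,5) (16,5) (17,6) (17,12)]
5. Canonical ring: [(14,5) (16,5) (17,6) (17,12) (14,12)]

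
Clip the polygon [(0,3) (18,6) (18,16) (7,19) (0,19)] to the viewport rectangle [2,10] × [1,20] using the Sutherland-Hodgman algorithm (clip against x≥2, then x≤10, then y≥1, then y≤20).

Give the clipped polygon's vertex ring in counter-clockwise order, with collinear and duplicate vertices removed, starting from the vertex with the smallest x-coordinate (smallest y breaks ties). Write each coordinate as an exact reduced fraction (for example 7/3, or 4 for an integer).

Clipped polygon: [(2,10/3) (10,14/3) (10,200/11) (7,19) (2,19)]

1. After x ≥ 2: [(2,10/3) (18,6) (18,16) (7,19) (2,19)]
2. After x ≤ 10: [(2,10/3) (10,14/3) (10,200/11) (7,19) (2,19)]
3. After y ≥ 1: [(2,10/3) (10,14/3) (10,200/11) (7,19) (2,19)]
4. After y ≤ 20: [(2,10/3) (10,14/3) (10,200/11) (7,19) (2,19)]
5. Canonical ring: [(2,10/3) (10,14/3) (10,200/11) (7,19) (2,19)]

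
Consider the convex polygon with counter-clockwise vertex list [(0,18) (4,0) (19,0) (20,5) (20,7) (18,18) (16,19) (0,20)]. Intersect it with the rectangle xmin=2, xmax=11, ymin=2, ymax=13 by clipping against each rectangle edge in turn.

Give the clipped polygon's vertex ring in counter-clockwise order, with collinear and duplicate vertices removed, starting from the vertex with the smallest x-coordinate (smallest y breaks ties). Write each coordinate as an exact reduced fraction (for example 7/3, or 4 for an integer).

Clipped polygon: [(2,9) (32/9,2) (11,2) (11,13) (2,13)]

1. After x ≥ 2: [(2,9) (4,0) (19,0) (20,5) (20,7) (18,18) (16,19) (2,159/8)]
2. After x ≤ 11: [(2,9) (4,0) (11,0) (11,309/16) (2,159/8)]
3. After y ≥ 2: [(2,9) (32/9,2) (11,2) (11,309/16) (2,159/8)]
4. After y ≤ 13: [(2,13) (2,9) (32/9,2) (11,2) (11,13)]
5. Canonical ring: [(2,9) (32/9,2) (11,2) (11,13) (2,13)]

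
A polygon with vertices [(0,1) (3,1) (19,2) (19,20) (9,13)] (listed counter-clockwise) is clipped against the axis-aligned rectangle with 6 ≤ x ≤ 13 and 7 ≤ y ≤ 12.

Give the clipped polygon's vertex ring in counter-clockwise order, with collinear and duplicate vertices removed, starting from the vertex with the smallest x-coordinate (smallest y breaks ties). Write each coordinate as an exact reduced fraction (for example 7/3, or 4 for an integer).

Clipped polygon: [(6,7) (13,7) (13,12) (33/4,12) (6,9)]

1. After x ≥ 6: [(6,9) (6,19/16) (19,2) (19,20) (9,13)]
2. After x ≤ 13: [(6,9) (6,19/16) (13,13/8) (13,79/5) (9,13)]
3. After y ≥ 7: [(6,9) (6,7) (13,7) (13,79/5) (9,13)]
4. After y ≤ 12: [(33/4,12) (6,9) (6,7) (13,7) (13,12)]
5. Canonical ring: [(6,7) (13,7) (13,12) (33/4,12) (6,9)]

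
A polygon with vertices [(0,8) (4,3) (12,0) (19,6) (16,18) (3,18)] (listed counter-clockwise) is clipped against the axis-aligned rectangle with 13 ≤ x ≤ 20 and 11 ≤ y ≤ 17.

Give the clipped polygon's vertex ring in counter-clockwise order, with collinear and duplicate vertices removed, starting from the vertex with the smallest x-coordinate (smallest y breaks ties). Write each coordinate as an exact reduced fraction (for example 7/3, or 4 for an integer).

1. After x ≥ 13: [(13,6/7) (19,6) (16,18) (13,18)]
2. After x ≤ 20: [(13,6/7) (19,6) (16,18) (13,18)]
3. After y ≥ 11: [(13,11) (71/4,11) (16,18) (13,18)]
4. After y ≤ 17: [(13,17) (13,11) (71/4,11) (65/4,17)]
5. Canonical ring: [(13,11) (71/4,11) (65/4,17) (13,17)]

Clipped polygon: [(13,11) (71/4,11) (65/4,17) (13,17)]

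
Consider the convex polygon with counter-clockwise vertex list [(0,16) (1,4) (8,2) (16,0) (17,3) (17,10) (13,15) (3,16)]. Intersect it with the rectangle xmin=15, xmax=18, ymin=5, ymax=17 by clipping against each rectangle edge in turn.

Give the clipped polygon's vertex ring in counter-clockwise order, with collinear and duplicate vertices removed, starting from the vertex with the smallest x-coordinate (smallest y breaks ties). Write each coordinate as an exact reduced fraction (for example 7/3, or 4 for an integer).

1. After x ≥ 15: [(15,1/4) (16,0) (17,3) (17,10) (15,25/2)]
2. After x ≤ 18: [(15,1/4) (16,0) (17,3) (17,10) (15,25/2)]
3. After y ≥ 5: [(15,5) (17,5) (17,10) (15,25/2)]
4. After y ≤ 17: [(15,5) (17,5) (17,10) (15,25/2)]
5. Canonical ring: [(15,5) (17,5) (17,10) (15,25/2)]

Clipped polygon: [(15,5) (17,5) (17,10) (15,25/2)]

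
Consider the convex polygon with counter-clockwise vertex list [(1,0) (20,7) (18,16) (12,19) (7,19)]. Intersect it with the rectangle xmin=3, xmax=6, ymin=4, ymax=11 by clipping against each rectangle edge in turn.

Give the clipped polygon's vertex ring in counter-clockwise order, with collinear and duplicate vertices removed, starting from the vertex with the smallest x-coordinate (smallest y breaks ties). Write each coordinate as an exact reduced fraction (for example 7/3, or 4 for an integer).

Clipped polygon: [(3,4) (6,4) (6,11) (85/19,11) (3,19/3)]

1. After x ≥ 3: [(3,19/3) (3,14/19) (20,7) (18,16) (12,19) (7,19)]
2. After x ≤ 6: [(6,95/6) (3,19/3) (3,14/19) (6,35/19)]
3. After y ≥ 4: [(6,4) (6,95/6) (3,19/3) (3,4)]
4. After y ≤ 11: [(6,4) (6,11) (85/19,11) (3,19/3) (3,4)]
5. Canonical ring: [(3,4) (6,4) (6,11) (85/19,11) (3,19/3)]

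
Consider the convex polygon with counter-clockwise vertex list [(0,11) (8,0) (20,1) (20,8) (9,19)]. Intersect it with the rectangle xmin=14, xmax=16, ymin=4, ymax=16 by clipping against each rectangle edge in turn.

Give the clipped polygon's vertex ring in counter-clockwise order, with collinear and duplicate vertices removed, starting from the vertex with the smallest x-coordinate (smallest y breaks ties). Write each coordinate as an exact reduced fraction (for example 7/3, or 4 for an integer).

Clipped polygon: [(14,4) (16,4) (16,12) (14,14)]

1. After x ≥ 14: [(14,1/2) (20,1) (20,8) (14,14)]
2. After x ≤ 16: [(14,1/2) (16,2/3) (16,12) (14,14)]
3. After y ≥ 4: [(14,4) (16,4) (16,12) (14,14)]
4. After y ≤ 16: [(14,4) (16,4) (16,12) (14,14)]
5. Canonical ring: [(14,4) (16,4) (16,12) (14,14)]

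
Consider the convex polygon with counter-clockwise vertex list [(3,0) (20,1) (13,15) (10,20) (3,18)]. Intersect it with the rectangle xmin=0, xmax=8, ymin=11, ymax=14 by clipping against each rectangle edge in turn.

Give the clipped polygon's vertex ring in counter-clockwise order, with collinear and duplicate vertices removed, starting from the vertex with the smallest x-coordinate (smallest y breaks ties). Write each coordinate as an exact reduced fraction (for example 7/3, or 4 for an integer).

1. After x ≥ 0: [(3,0) (20,1) (13,15) (10,20) (3,18)]
2. After x ≤ 8: [(3,0) (8,5/17) (8,136/7) (3,18)]
3. After y ≥ 11: [(3,11) (8,11) (8,136/7) (3,18)]
4. After y ≤ 14: [(3,14) (3,11) (8,11) (8,14)]
5. Canonical ring: [(3,11) (8,11) (8,14) (3,14)]

Clipped polygon: [(3,11) (8,11) (8,14) (3,14)]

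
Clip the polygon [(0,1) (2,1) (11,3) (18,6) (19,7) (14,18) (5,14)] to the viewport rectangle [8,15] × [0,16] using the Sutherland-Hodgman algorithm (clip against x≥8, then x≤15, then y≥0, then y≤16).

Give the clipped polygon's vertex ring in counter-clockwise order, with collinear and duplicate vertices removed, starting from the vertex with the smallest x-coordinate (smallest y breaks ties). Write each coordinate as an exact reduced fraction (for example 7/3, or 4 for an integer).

Clipped polygon: [(8,7/3) (11,3) (15,33/7) (15,79/5) (164/11,16) (19/2,16) (8,46/3)]

1. After x ≥ 8: [(8,7/3) (11,3) (18,6) (19,7) (14,18) (8,46/3)]
2. After x ≤ 15: [(8,7/3) (11,3) (15,33/7) (15,79/5) (14,18) (8,46/3)]
3. After y ≥ 0: [(8,7/3) (11,3) (15,33/7) (15,79/5) (14,18) (8,46/3)]
4. After y ≤ 16: [(8,7/3) (11,3) (15,33/7) (15,79/5) (164/11,16) (19/2,16) (8,46/3)]
5. Canonical ring: [(8,7/3) (11,3) (15,33/7) (15,79/5) (164/11,16) (19/2,16) (8,46/3)]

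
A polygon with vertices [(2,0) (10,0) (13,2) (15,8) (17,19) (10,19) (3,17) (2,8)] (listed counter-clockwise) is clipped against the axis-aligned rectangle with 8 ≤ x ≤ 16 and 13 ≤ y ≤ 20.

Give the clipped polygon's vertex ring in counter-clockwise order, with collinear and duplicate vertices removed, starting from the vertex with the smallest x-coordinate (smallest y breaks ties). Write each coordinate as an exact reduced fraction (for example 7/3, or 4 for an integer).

Clipped polygon: [(8,13) (175/11,13) (16,27/2) (16,19) (10,19) (8,129/7)]

1. After x ≥ 8: [(8,0) (10,0) (13,2) (15,8) (17,19) (10,19) (8,129/7)]
2. After x ≤ 16: [(8,0) (10,0) (13,2) (15,8) (16,27/2) (16,19) (10,19) (8,129/7)]
3. After y ≥ 13: [(8,13) (175/11,13) (16,27/2) (16,19) (10,19) (8,129/7)]
4. After y ≤ 20: [(8,13) (175/11,13) (16,27/2) (16,19) (10,19) (8,129/7)]
5. Canonical ring: [(8,13) (175/11,13) (16,27/2) (16,19) (10,19) (8,129/7)]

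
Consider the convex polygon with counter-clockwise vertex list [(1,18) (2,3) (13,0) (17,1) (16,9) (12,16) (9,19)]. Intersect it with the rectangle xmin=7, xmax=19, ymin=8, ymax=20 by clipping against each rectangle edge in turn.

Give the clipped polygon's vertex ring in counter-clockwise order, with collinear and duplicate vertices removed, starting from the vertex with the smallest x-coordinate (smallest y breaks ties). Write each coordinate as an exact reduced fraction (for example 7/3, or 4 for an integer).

Clipped polygon: [(7,8) (129/8,8) (16,9) (12,16) (9,19) (7,75/4)]

1. After x ≥ 7: [(7,75/4) (7,18/11) (13,0) (17,1) (16,9) (12,16) (9,19)]
2. After x ≤ 19: [(7,75/4) (7,18/11) (13,0) (17,1) (16,9) (12,16) (9,19)]
3. After y ≥ 8: [(7,75/4) (7,8) (129/8,8) (16,9) (12,16) (9,19)]
4. After y ≤ 20: [(7,75/4) (7,8) (129/8,8) (16,9) (12,16) (9,19)]
5. Canonical ring: [(7,8) (129/8,8) (16,9) (12,16) (9,19) (7,75/4)]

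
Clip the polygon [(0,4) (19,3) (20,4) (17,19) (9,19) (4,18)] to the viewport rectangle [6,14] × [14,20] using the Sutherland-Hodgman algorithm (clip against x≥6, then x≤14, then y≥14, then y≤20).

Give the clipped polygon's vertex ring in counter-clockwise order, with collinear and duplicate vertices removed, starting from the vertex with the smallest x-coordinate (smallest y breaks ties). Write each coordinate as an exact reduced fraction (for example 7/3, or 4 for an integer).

1. After x ≥ 6: [(6,70/19) (19,3) (20,4) (17,19) (9,19) (6,92/5)]
2. After x ≤ 14: [(6,70/19) (14,62/19) (14,19) (9,19) (6,92/5)]
3. After y ≥ 14: [(6,14) (14,14) (14,19) (9,19) (6,92/5)]
4. After y ≤ 20: [(6,14) (14,14) (14,19) (9,19) (6,92/5)]
5. Canonical ring: [(6,14) (14,14) (14,19) (9,19) (6,92/5)]

Clipped polygon: [(6,14) (14,14) (14,19) (9,19) (6,92/5)]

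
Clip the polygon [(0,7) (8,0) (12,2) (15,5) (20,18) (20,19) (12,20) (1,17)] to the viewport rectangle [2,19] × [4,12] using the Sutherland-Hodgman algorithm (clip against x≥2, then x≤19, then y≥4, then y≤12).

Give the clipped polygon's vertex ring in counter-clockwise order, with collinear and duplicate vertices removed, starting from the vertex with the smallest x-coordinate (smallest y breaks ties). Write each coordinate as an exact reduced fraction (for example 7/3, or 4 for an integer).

Clipped polygon: [(2,21/4) (24/7,4) (14,4) (15,5) (230/13,12) (2,12)]

1. After x ≥ 2: [(2,21/4) (8,0) (12,2) (15,5) (20,18) (20,19) (12,20) (2,190/11)]
2. After x ≤ 19: [(2,21/4) (8,0) (12,2) (15,5) (19,77/5) (19,153/8) (12,20) (2,190/11)]
3. After y ≥ 4: [(2,21/4) (24/7,4) (14,4) (15,5) (19,77/5) (19,153/8) (12,20) (2,190/11)]
4. After y ≤ 12: [(2,12) (2,21/4) (24/7,4) (14,4) (15,5) (230/13,12)]
5. Canonical ring: [(2,21/4) (24/7,4) (14,4) (15,5) (230/13,12) (2,12)]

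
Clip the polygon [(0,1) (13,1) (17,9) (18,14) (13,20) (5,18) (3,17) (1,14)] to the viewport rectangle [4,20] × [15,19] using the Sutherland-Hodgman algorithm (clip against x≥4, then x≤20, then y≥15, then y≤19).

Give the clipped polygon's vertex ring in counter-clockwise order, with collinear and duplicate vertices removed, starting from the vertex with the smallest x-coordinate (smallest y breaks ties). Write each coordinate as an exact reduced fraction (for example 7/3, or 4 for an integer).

1. After x ≥ 4: [(4,1) (13,1) (17,9) (18,14) (13,20) (5,18) (4,35/2)]
2. After x ≤ 20: [(4,1) (13,1) (17,9) (18,14) (13,20) (5,18) (4,35/2)]
3. After y ≥ 15: [(4,15) (103/6,15) (13,20) (5,18) (4,35/2)]
4. After y ≤ 19: [(4,15) (103/6,15) (83/6,19) (9,19) (5,18) (4,35/2)]
5. Canonical ring: [(4,15) (103/6,15) (83/6,19) (9,19) (5,18) (4,35/2)]

Clipped polygon: [(4,15) (103/6,15) (83/6,19) (9,19) (5,18) (4,35/2)]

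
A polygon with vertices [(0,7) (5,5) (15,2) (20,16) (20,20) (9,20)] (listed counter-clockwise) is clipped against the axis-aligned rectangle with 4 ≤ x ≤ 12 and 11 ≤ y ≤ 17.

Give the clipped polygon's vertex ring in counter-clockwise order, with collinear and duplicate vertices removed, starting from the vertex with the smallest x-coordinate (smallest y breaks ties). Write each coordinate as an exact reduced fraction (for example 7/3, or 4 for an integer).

1. After x ≥ 4: [(4,115/9) (4,27/5) (5,5) (15,2) (20,16) (20,20) (9,20)]
2. After x ≤ 12: [(4,115/9) (4,27/5) (5,5) (12,29/10) (12,20) (9,20)]
3. After y ≥ 11: [(4,115/9) (4,11) (12,11) (12,20) (9,20)]
4. After y ≤ 17: [(90/13,17) (4,115/9) (4,11) (12,11) (12,17)]
5. Canonical ring: [(4,11) (12,11) (12,17) (90/13,17) (4,115/9)]

Clipped polygon: [(4,11) (12,11) (12,17) (90/13,17) (4,115/9)]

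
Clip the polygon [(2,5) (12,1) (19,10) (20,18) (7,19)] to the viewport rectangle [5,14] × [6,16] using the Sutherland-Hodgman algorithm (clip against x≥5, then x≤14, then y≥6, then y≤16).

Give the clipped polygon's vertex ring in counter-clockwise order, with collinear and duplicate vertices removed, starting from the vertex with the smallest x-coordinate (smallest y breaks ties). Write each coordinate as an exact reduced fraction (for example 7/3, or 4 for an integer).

1. After x ≥ 5: [(5,67/5) (5,19/5) (12,1) (19,10) (20,18) (7,19)]
2. After x ≤ 14: [(5,67/5) (5,19/5) (12,1) (14,25/7) (14,240/13) (7,19)]
3. After y ≥ 6: [(5,67/5) (5,6) (14,6) (14,240/13) (7,19)]
4. After y ≤ 16: [(83/14,16) (5,67/5) (5,6) (14,6) (14,16)]
5. Canonical ring: [(5,6) (14,6) (14,16) (83/14,16) (5,67/5)]

Clipped polygon: [(5,6) (14,6) (14,16) (83/14,16) (5,67/5)]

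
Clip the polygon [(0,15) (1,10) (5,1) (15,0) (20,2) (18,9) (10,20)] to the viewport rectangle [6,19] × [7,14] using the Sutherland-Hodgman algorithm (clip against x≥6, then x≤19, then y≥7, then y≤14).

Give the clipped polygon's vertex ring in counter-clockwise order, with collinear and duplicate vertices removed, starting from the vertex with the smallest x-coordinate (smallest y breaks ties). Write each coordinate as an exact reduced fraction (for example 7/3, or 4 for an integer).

1. After x ≥ 6: [(6,18) (6,9/10) (15,0) (20,2) (18,9) (10,20)]
2. After x ≤ 19: [(6,18) (6,9/10) (15,0) (19,8/5) (19,11/2) (18,9) (10,20)]
3. After y ≥ 7: [(6,18) (6,7) (130/7,7) (18,9) (10,20)]
4. After y ≤ 14: [(6,14) (6,7) (130/7,7) (18,9) (158/11,14)]
5. Canonical ring: [(6,7) (130/7,7) (18,9) (158/11,14) (6,14)]

Clipped polygon: [(6,7) (130/7,7) (18,9) (158/11,14) (6,14)]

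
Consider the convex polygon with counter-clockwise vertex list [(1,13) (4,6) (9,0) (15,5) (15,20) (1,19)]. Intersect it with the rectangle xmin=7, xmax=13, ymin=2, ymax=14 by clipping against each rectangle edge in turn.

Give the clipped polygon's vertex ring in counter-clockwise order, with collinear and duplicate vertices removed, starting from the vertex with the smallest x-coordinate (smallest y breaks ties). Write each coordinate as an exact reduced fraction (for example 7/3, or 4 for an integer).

Clipped polygon: [(7,12/5) (22/3,2) (57/5,2) (13,10/3) (13,14) (7,14)]

1. After x ≥ 7: [(7,12/5) (9,0) (15,5) (15,20) (7,136/7)]
2. After x ≤ 13: [(7,12/5) (9,0) (13,10/3) (13,139/7) (7,136/7)]
3. After y ≥ 2: [(7,12/5) (22/3,2) (57/5,2) (13,10/3) (13,139/7) (7,136/7)]
4. After y ≤ 14: [(7,14) (7,12/5) (22/3,2) (57/5,2) (13,10/3) (13,14)]
5. Canonical ring: [(7,12/5) (22/3,2) (57/5,2) (13,10/3) (13,14) (7,14)]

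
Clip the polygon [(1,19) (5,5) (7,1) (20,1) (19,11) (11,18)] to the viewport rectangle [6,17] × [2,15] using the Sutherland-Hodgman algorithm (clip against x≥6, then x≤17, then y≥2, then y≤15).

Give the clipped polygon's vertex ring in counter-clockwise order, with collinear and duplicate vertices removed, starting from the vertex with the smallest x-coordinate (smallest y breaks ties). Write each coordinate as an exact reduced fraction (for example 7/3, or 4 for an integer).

Clipped polygon: [(6,3) (13/2,2) (17,2) (17,51/4) (101/7,15) (6,15)]

1. After x ≥ 6: [(6,37/2) (6,3) (7,1) (20,1) (19,11) (11,18)]
2. After x ≤ 17: [(6,37/2) (6,3) (7,1) (17,1) (17,51/4) (11,18)]
3. After y ≥ 2: [(6,37/2) (6,3) (13/2,2) (17,2) (17,51/4) (11,18)]
4. After y ≤ 15: [(6,15) (6,3) (13/2,2) (17,2) (17,51/4) (101/7,15)]
5. Canonical ring: [(6,3) (13/2,2) (17,2) (17,51/4) (101/7,15) (6,15)]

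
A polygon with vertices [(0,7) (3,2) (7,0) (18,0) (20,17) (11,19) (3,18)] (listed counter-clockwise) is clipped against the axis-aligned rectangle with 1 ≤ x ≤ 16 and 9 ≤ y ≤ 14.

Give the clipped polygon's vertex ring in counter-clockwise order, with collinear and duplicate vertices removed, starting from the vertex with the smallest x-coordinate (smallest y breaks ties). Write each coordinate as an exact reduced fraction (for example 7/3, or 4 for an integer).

1. After x ≥ 1: [(1,32/3) (1,16/3) (3,2) (7,0) (18,0) (20,17) (11,19) (3,18)]
2. After x ≤ 16: [(1,32/3) (1,16/3) (3,2) (7,0) (16,0) (16,161/9) (11,19) (3,18)]
3. After y ≥ 9: [(1,32/3) (1,9) (16,9) (16,161/9) (11,19) (3,18)]
4. After y ≤ 14: [(21/11,14) (1,32/3) (1,9) (16,9) (16,14)]
5. Canonical ring: [(1,9) (16,9) (16,14) (21/11,14) (1,32/3)]

Clipped polygon: [(1,9) (16,9) (16,14) (21/11,14) (1,32/3)]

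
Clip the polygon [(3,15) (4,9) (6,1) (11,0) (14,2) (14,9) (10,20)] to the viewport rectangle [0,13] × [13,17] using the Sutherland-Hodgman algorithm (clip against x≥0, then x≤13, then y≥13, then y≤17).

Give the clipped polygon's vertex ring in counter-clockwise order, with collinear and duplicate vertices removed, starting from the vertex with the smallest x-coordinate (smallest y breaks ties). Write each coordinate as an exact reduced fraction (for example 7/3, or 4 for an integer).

1. After x ≥ 0: [(3,15) (4,9) (6,1) (11,0) (14,2) (14,9) (10,20)]
2. After x ≤ 13: [(3,15) (4,9) (6,1) (11,0) (13,4/3) (13,47/4) (10,20)]
3. After y ≥ 13: [(3,15) (10/3,13) (138/11,13) (10,20)]
4. After y ≤ 17: [(29/5,17) (3,15) (10/3,13) (138/11,13) (122/11,17)]
5. Canonical ring: [(3,15) (10/3,13) (138/11,13) (122/11,17) (29/5,17)]

Clipped polygon: [(3,15) (10/3,13) (138/11,13) (122/11,17) (29/5,17)]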